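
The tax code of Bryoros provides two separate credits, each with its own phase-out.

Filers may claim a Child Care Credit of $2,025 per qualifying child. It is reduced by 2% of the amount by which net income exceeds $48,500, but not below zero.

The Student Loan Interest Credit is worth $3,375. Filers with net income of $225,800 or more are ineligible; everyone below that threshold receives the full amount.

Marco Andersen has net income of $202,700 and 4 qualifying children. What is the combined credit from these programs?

$8,391

Child Care Credit: base = 4 × $2,025 = $8,100. 2% of the $154,200 excess over $48,500 is $3,084; credit = $8,100 − $3,084 = $5,016.
Student Loan Interest Credit: $202,700 is below the $225,800 cutoff, so the full $3,375 applies.
Total: $5,016 + $3,375 = $8,391.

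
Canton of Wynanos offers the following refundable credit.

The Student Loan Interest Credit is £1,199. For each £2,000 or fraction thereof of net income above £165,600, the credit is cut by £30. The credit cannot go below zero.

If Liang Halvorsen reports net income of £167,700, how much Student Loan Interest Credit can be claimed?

£1,139

Student Loan Interest Credit: income exceeds £165,600 by £2,100, which is 2 full-or-partial £2,000 increments; reduction = 2 × £30 = £60, leaving £1,139.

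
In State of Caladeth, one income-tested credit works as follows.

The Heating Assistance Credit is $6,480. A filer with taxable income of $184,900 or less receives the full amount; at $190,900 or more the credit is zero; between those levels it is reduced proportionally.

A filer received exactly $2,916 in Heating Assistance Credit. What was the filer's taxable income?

$2,916 is 2,916/6,480 of the full $6,480, so 3,564/6,480 of the $6,000 range has been used: income = $184,900 + $6,000 × 3,564/6,480 = $188,200.

$188,200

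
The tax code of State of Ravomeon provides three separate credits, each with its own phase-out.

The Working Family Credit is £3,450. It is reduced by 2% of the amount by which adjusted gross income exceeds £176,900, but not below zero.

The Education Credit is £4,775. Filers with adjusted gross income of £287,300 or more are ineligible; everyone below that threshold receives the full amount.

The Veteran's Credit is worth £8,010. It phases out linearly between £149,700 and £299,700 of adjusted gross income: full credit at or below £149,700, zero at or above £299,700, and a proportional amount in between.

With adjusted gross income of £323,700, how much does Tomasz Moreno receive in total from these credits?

Working Family Credit: 2% of the £146,800 excess over £176,900 is £2,936; credit = £3,450 − £2,936 = £514.
Education Credit: £323,700 meets or exceeds the £287,300 cutoff, so the credit is £0.
Veteran's Credit: £323,700 is at or above £299,700, so the credit is £0.
Total: £514 + £0 + £0 = £514.

£514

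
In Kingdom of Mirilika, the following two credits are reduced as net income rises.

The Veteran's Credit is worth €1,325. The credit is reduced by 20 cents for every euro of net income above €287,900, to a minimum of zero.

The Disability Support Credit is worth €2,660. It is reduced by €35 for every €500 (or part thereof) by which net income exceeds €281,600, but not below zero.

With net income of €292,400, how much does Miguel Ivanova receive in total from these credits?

Veteran's Credit: 20% of the €4,500 excess over €287,900 is €900; credit = €1,325 − €900 = €425.
Disability Support Credit: income exceeds €281,600 by €10,800, which is 22 full-or-partial €500 increments; reduction = 22 × €35 = €770, leaving €1,890.
Total: €425 + €1,890 = €2,315.

€2,315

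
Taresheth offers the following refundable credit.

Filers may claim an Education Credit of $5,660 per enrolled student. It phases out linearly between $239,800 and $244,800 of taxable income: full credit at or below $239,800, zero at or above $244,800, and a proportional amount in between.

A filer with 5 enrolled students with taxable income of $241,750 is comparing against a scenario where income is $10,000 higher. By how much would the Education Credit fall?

At $241,750 — base = 5 × $5,660 = $28,300. $241,750 is $1,950 into a $5,000 phase-out range, leaving 3,050/5,000 of the credit: $28,300 × 3,050/5,000 = $17,263.
At $251,750 — base = 5 × $5,660 = $28,300. $251,750 is at or above $244,800, so the credit is $0.
Lost: $17,263 − $0 = $17,263.

$17,263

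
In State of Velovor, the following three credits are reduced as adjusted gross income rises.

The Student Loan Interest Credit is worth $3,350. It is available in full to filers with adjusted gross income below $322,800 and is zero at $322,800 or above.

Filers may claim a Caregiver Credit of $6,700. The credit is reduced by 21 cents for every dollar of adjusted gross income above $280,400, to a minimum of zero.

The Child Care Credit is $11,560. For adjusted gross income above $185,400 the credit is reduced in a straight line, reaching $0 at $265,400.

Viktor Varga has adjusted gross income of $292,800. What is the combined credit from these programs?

$7,446

Student Loan Interest Credit: $292,800 is below the $322,800 cutoff, so the full $3,350 applies.
Caregiver Credit: 21% of the $12,400 excess over $280,400 is $2,604; credit = $6,700 − $2,604 = $4,096.
Child Care Credit: $292,800 is at or above $265,400, so the credit is $0.
Total: $3,350 + $4,096 + $0 = $7,446.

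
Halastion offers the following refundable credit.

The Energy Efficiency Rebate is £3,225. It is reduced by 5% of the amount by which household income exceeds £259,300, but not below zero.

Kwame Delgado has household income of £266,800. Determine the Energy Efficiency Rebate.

Energy Efficiency Rebate: 5% of the £7,500 excess over £259,300 is £375; credit = £3,225 − £375 = £2,850.

£2,850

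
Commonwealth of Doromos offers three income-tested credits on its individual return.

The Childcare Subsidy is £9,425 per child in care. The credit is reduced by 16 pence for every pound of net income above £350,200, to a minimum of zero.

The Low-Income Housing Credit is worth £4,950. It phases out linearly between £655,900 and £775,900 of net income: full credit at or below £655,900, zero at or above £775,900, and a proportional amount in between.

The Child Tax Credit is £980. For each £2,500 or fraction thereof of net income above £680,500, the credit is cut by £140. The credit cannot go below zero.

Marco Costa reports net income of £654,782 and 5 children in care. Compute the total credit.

£5,930

Childcare Subsidy: base = 5 × £9,425 = £47,125. 16% of the £304,582 excess over £350,200 is £48,733.12 ≥ base, so the credit is £0.
Low-Income Housing Credit: £654,782 is at or below the £655,900 threshold, so the full £4,950 applies.
Child Tax Credit: £654,782 is at or below the £680,500 threshold, so the full £980 applies.
Total: £0 + £4,950 + £980 = £5,930.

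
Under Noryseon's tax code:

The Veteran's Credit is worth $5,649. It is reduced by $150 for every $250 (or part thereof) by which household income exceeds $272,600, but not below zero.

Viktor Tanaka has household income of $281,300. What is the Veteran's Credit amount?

Veteran's Credit: income exceeds $272,600 by $8,700, which is 35 full-or-partial $250 increments; reduction = 35 × $150 = $5,250, leaving $399.

$399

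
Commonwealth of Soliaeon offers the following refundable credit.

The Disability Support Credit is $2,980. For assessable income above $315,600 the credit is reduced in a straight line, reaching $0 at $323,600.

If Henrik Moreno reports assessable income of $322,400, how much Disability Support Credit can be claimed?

Disability Support Credit: $322,400 is $6,800 into a $8,000 phase-out range, leaving 1,200/8,000 of the credit: $2,980 × 1,200/8,000 = $447.

$447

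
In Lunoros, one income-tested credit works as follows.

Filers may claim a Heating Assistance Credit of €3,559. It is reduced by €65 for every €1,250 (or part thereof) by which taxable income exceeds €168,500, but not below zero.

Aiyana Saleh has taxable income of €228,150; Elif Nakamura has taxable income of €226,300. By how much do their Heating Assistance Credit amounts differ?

€65

Aiyana (€228,150): Heating Assistance Credit: income exceeds €168,500 by €59,650, which is 48 full-or-partial €1,250 increments; reduction = 48 × €65 = €3,120, leaving €439.
Elif (€226,300): Heating Assistance Credit: income exceeds €168,500 by €57,800, which is 47 full-or-partial €1,250 increments; reduction = 47 × €65 = €3,055, leaving €504.
Difference: |€439 − €504| = €65.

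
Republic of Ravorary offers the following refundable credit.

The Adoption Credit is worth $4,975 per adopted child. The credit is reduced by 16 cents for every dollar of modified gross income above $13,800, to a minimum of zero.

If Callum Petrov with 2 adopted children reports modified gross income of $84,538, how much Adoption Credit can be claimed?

Adoption Credit: base = 2 × $4,975 = $9,950. 16% of the $70,738 excess over $13,800 is $11,318.08 ≥ base, so the credit is $0.

$0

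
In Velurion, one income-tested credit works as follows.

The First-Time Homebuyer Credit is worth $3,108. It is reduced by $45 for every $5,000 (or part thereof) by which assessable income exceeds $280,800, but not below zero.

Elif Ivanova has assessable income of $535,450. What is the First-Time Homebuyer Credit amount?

$813

First-Time Homebuyer Credit: income exceeds $280,800 by $254,650, which is 51 full-or-partial $5,000 increments; reduction = 51 × $45 = $2,295, leaving $813.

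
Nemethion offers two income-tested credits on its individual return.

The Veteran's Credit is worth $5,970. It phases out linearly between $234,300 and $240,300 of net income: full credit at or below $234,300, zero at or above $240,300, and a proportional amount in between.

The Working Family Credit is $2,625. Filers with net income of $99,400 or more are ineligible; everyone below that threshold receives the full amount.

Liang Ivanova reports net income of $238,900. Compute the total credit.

$1,393

Veteran's Credit: $238,900 is $4,600 into a $6,000 phase-out range, leaving 1,400/6,000 of the credit: $5,970 × 1,400/6,000 = $1,393.
Working Family Credit: $238,900 meets or exceeds the $99,400 cutoff, so the credit is $0.
Total: $1,393 + $0 = $1,393.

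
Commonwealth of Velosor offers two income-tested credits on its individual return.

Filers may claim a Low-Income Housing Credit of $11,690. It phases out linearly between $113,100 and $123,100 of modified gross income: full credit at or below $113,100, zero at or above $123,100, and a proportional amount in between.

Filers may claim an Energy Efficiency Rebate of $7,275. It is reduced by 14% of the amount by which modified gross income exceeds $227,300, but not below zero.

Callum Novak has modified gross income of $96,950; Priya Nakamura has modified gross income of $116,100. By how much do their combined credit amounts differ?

Callum ($96,950): Low-Income Housing Credit: $96,950 is at or below the $113,100 threshold, so the full $11,690 applies. Energy Efficiency Rebate: $96,950 is at or below the $227,300 threshold, so the full $7,275 applies. total $11,690 + $7,275 = $18,965
Priya ($116,100): Low-Income Housing Credit: $116,100 is $3,000 into a $10,000 phase-out range, leaving 7,000/10,000 of the credit: $11,690 × 7,000/10,000 = $8,183. Energy Efficiency Rebate: $116,100 is at or below the $227,300 threshold, so the full $7,275 applies. total $8,183 + $7,275 = $15,458
Difference: |$18,965 − $15,458| = $3,507.

$3,507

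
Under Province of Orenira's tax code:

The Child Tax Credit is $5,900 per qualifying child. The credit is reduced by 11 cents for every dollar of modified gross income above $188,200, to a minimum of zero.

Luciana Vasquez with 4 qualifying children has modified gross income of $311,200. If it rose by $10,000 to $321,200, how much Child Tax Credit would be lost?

$1,100

At $311,200 — base = 4 × $5,900 = $23,600. 11% of the $123,000 excess over $188,200 is $13,530; credit = $23,600 − $13,530 = $10,070.
At $321,200 — base = 4 × $5,900 = $23,600. 11% of the $133,000 excess over $188,200 is $14,630; credit = $23,600 − $14,630 = $8,970.
Lost: $10,070 − $8,970 = $1,100.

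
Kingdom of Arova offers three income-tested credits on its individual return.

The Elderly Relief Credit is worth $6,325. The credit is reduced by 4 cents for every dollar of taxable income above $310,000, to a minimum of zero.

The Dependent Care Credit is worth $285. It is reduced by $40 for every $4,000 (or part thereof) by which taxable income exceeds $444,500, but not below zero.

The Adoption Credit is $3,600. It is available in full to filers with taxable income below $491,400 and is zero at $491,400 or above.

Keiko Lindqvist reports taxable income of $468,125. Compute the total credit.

$3,645

Elderly Relief Credit: 4% of the $158,125 excess over $310,000 is $6,325 ≥ base, so the credit is $0.
Dependent Care Credit: income exceeds $444,500 by $23,625, which is 6 full-or-partial $4,000 increments; reduction = 6 × $40 = $240, leaving $45.
Adoption Credit: $468,125 is below the $491,400 cutoff, so the full $3,600 applies.
Total: $0 + $45 + $3,600 = $3,645.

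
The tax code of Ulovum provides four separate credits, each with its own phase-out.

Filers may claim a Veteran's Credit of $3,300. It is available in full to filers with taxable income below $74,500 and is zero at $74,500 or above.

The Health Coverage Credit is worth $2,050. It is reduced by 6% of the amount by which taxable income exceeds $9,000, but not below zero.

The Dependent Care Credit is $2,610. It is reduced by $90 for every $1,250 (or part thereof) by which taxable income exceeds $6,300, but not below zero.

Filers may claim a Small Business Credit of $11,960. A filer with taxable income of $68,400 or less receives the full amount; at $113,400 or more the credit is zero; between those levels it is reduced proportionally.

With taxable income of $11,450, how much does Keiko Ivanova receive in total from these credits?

$19,323

Veteran's Credit: $11,450 is below the $74,500 cutoff, so the full $3,300 applies.
Health Coverage Credit: 6% of the $2,450 excess over $9,000 is $147; credit = $2,050 − $147 = $1,903.
Dependent Care Credit: income exceeds $6,300 by $5,150, which is 5 full-or-partial $1,250 increments; reduction = 5 × $90 = $450, leaving $2,160.
Small Business Credit: $11,450 is at or below the $68,400 threshold, so the full $11,960 applies.
Total: $3,300 + $1,903 + $2,160 + $11,960 = $19,323.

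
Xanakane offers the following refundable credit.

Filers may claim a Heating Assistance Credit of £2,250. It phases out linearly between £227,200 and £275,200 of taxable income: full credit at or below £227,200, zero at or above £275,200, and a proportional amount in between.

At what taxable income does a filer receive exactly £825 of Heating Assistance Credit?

£257,600

£825 is 825/2,250 of the full £2,250, so 1,425/2,250 of the £48,000 range has been used: income = £227,200 + £48,000 × 1,425/2,250 = £257,600.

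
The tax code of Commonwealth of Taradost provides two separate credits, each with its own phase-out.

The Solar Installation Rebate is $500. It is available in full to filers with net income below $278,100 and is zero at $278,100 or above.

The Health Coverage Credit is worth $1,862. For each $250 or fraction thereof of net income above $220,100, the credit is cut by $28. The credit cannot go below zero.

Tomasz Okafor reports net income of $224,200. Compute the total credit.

$1,886

Solar Installation Rebate: $224,200 is below the $278,100 cutoff, so the full $500 applies.
Health Coverage Credit: income exceeds $220,100 by $4,100, which is 17 full-or-partial $250 increments; reduction = 17 × $28 = $476, leaving $1,386.
Total: $500 + $1,386 = $1,886.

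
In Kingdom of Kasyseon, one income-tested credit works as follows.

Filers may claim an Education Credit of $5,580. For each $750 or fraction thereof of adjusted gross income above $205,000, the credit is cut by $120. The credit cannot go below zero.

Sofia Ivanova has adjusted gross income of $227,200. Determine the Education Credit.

$1,980

Education Credit: income exceeds $205,000 by $22,200, which is 30 full-or-partial $750 increments; reduction = 30 × $120 = $3,600, leaving $1,980.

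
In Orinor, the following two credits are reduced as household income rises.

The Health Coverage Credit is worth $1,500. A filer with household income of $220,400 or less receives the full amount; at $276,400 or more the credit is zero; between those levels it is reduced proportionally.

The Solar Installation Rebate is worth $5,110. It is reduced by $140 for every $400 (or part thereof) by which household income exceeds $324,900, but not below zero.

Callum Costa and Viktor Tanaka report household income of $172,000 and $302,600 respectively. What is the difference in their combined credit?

Callum ($172,000): Health Coverage Credit: $172,000 is at or below the $220,400 threshold, so the full $1,500 applies. Solar Installation Rebate: $172,000 is at or below the $324,900 threshold, so the full $5,110 applies. total $1,500 + $5,110 = $6,610
Viktor ($302,600): Health Coverage Credit: $302,600 is at or above $276,400, so the credit is $0. Solar Installation Rebate: $302,600 is at or below the $324,900 threshold, so the full $5,110 applies. total $0 + $5,110 = $5,110
Difference: |$6,610 − $5,110| = $1,500.

$1,500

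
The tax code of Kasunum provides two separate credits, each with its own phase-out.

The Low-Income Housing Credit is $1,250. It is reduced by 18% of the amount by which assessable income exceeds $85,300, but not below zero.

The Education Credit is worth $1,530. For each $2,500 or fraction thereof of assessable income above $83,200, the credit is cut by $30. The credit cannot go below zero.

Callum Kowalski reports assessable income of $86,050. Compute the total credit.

$2,585

Low-Income Housing Credit: 18% of the $750 excess over $85,300 is $135; credit = $1,250 − $135 = $1,115.
Education Credit: income exceeds $83,200 by $2,850, which is 2 full-or-partial $2,500 increments; reduction = 2 × $30 = $60, leaving $1,470.
Total: $1,115 + $1,470 = $2,585.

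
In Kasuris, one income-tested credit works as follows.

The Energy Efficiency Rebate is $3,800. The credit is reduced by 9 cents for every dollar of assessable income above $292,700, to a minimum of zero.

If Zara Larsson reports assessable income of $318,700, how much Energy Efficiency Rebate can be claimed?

Energy Efficiency Rebate: 9% of the $26,000 excess over $292,700 is $2,340; credit = $3,800 − $2,340 = $1,460.

$1,460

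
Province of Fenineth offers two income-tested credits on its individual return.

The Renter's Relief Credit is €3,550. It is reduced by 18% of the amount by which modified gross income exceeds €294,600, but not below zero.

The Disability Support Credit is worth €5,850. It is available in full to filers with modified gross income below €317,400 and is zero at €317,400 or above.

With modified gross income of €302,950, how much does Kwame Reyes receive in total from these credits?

€7,897

Renter's Relief Credit: 18% of the €8,350 excess over €294,600 is €1,503; credit = €3,550 − €1,503 = €2,047.
Disability Support Credit: €302,950 is below the €317,400 cutoff, so the full €5,850 applies.
Total: €2,047 + €5,850 = €7,897.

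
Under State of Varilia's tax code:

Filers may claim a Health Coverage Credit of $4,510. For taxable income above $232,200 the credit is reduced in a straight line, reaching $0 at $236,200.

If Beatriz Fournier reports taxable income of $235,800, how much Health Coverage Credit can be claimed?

$451

Health Coverage Credit: $235,800 is $3,600 into a $4,000 phase-out range, leaving 400/4,000 of the credit: $4,510 × 400/4,000 = $451.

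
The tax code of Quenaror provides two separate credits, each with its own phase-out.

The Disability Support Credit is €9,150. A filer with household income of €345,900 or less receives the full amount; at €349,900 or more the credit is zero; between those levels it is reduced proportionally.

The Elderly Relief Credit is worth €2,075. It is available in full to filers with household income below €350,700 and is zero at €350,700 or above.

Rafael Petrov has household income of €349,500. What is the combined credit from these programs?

Disability Support Credit: €349,500 is €3,600 into a €4,000 phase-out range, leaving 400/4,000 of the credit: €9,150 × 400/4,000 = €915.
Elderly Relief Credit: €349,500 is below the €350,700 cutoff, so the full €2,075 applies.
Total: €915 + €2,075 = €2,990.

€2,990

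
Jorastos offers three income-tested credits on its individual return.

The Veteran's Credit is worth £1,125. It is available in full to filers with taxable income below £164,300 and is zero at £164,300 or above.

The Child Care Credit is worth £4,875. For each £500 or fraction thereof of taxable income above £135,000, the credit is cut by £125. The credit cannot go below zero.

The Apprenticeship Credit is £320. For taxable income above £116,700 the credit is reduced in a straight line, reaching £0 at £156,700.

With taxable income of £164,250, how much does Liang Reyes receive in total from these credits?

£1,125

Veteran's Credit: £164,250 is below the £164,300 cutoff, so the full £1,125 applies.
Child Care Credit: income exceeds £135,000 by £29,250 → 59 increments × £125 = £7,375 ≥ base, so the credit is £0.
Apprenticeship Credit: £164,250 is at or above £156,700, so the credit is £0.
Total: £1,125 + £0 + £0 = £1,125.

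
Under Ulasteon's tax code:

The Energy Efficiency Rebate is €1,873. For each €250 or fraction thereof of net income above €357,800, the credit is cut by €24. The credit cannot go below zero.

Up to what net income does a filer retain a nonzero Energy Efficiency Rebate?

€377,300

After 78 increments the reduction is 78 × €24 = €1,872, leaving €1; one more increment wipes it out. Increment 78 ends at excess 78 × €250 = €19,500, so the highest qualifying income is €357,800 + €19,500 = €377,300.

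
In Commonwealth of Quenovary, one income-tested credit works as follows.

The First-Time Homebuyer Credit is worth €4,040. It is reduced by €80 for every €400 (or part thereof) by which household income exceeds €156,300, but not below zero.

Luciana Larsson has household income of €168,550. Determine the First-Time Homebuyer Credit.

€1,560

First-Time Homebuyer Credit: income exceeds €156,300 by €12,250, which is 31 full-or-partial €400 increments; reduction = 31 × €80 = €2,480, leaving €1,560.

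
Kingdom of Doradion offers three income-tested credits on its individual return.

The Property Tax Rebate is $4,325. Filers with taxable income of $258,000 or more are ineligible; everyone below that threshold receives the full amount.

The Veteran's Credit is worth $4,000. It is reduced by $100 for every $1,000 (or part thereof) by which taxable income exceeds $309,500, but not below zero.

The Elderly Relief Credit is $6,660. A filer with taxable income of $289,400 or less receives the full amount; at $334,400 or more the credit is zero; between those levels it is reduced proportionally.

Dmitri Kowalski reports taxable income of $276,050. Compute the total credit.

Property Tax Rebate: $276,050 meets or exceeds the $258,000 cutoff, so the credit is $0.
Veteran's Credit: $276,050 is at or below the $309,500 threshold, so the full $4,000 applies.
Elderly Relief Credit: $276,050 is at or below the $289,400 threshold, so the full $6,660 applies.
Total: $0 + $4,000 + $6,660 = $10,660.

$10,660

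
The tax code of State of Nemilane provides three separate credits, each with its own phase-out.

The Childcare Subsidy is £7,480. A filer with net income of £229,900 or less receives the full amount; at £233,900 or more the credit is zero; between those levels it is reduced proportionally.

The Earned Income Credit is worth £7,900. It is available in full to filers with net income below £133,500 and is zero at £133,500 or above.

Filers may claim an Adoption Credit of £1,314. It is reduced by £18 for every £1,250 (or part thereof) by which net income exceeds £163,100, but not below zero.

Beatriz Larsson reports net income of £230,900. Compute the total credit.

Childcare Subsidy: £230,900 is £1,000 into a £4,000 phase-out range, leaving 3,000/4,000 of the credit: £7,480 × 3,000/4,000 = £5,610.
Earned Income Credit: £230,900 meets or exceeds the £133,500 cutoff, so the credit is £0.
Adoption Credit: income exceeds £163,100 by £67,800, which is 55 full-or-partial £1,250 increments; reduction = 55 × £18 = £990, leaving £324.
Total: £5,610 + £0 + £324 = £5,934.

£5,934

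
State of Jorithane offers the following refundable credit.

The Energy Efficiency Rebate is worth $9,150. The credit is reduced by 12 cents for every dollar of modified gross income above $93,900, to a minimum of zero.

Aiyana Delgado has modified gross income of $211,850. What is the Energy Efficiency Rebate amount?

$0

Energy Efficiency Rebate: 12% of the $117,950 excess over $93,900 is $14,154 ≥ base, so the credit is $0.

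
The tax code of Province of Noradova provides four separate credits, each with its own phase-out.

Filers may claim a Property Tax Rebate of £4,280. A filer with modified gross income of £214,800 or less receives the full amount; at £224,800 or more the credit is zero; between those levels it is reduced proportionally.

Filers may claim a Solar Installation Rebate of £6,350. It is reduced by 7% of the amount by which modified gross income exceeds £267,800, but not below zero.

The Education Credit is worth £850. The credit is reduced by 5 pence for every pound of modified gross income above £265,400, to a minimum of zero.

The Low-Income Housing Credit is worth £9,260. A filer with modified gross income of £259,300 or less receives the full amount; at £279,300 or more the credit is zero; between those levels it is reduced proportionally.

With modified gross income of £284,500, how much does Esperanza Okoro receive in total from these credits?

£5,181

Property Tax Rebate: £284,500 is at or above £224,800, so the credit is £0.
Solar Installation Rebate: 7% of the £16,700 excess over £267,800 is £1,169; credit = £6,350 − £1,169 = £5,181.
Education Credit: 5% of the £19,100 excess over £265,400 is £955 ≥ base, so the credit is £0.
Low-Income Housing Credit: £284,500 is at or above £279,300, so the credit is £0.
Total: £0 + £5,181 + £0 + £0 = £5,181.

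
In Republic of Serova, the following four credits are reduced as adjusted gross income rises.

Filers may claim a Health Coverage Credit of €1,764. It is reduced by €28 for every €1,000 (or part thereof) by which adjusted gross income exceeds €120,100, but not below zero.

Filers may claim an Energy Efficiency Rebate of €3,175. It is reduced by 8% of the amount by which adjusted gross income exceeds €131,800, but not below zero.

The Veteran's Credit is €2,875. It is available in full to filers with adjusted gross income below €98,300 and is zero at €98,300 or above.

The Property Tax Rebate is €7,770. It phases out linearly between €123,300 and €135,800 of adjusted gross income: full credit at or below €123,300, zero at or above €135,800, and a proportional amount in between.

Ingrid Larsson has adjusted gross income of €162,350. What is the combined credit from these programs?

Health Coverage Credit: income exceeds €120,100 by €42,250, which is 43 full-or-partial €1,000 increments; reduction = 43 × €28 = €1,204, leaving €560.
Energy Efficiency Rebate: 8% of the €30,550 excess over €131,800 is €2,444; credit = €3,175 − €2,444 = €731.
Veteran's Credit: €162,350 meets or exceeds the €98,300 cutoff, so the credit is €0.
Property Tax Rebate: €162,350 is at or above €135,800, so the credit is €0.
Total: €560 + €731 + €0 + €0 = €1,291.

€1,291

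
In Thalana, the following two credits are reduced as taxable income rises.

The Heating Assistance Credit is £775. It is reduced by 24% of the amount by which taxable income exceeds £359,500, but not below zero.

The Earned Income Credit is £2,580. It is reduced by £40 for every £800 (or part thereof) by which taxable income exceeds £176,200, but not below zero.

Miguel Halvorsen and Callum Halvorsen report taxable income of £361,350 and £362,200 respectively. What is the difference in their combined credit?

£204

Miguel (£361,350): Heating Assistance Credit: 24% of the £1,850 excess over £359,500 is £444; credit = £775 − £444 = £331. Earned Income Credit: income exceeds £176,200 by £185,150 → 232 increments × £40 = £9,280 ≥ base, so the credit is £0. total £331 + £0 = £331
Callum (£362,200): Heating Assistance Credit: 24% of the £2,700 excess over £359,500 is £648; credit = £775 − £648 = £127. Earned Income Credit: income exceeds £176,200 by £186,000 → 233 increments × £40 = £9,320 ≥ base, so the credit is £0. total £127 + £0 = £127
Difference: |£331 − £127| = £204.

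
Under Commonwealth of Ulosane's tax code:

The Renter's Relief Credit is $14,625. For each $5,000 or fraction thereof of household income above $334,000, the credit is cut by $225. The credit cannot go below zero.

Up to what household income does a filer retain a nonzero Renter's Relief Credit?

$654,000

After 64 increments the reduction is 64 × $225 = $14,400, leaving $225; one more increment wipes it out. Increment 64 ends at excess 64 × $5,000 = $320,000, so the highest qualifying income is $334,000 + $320,000 = $654,000.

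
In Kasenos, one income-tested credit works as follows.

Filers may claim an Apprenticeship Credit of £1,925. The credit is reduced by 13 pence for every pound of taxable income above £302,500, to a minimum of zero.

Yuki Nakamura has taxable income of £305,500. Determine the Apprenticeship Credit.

Apprenticeship Credit: 13% of the £3,000 excess over £302,500 is £390; credit = £1,925 − £390 = £1,535.

£1,535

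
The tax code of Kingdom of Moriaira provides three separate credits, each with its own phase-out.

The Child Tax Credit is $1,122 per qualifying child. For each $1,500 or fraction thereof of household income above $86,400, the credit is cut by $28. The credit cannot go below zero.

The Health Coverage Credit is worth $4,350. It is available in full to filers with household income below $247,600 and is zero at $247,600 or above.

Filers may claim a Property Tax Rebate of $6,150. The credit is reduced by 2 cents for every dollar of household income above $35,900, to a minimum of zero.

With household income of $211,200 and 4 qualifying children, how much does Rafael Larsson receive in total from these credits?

Child Tax Credit: base = 4 × $1,122 = $4,488. income exceeds $86,400 by $124,800, which is 84 full-or-partial $1,500 increments; reduction = 84 × $28 = $2,352, leaving $2,136.
Health Coverage Credit: $211,200 is below the $247,600 cutoff, so the full $4,350 applies.
Property Tax Rebate: 2% of the $175,300 excess over $35,900 is $3,506; credit = $6,150 − $3,506 = $2,644.
Total: $2,136 + $4,350 + $2,644 = $9,130.

$9,130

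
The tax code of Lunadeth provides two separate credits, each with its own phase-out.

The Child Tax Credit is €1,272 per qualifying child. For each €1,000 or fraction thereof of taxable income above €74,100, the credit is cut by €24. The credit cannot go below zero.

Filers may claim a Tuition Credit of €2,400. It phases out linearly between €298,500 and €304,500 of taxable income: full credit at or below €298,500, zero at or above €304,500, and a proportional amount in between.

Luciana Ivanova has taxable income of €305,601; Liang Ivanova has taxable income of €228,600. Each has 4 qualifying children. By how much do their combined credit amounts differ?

Luciana (€305,601): Child Tax Credit: base = 4 × €1,272 = €5,088. income exceeds €74,100 by €231,501 → 232 increments × €24 = €5,568 ≥ base, so the credit is €0. Tuition Credit: €305,601 is at or above €304,500, so the credit is €0. total €0 + €0 = €0
Liang (€228,600): Child Tax Credit: base = 4 × €1,272 = €5,088. income exceeds €74,100 by €154,500, which is 155 full-or-partial €1,000 increments; reduction = 155 × €24 = €3,720, leaving €1,368. Tuition Credit: €228,600 is at or below the €298,500 threshold, so the full €2,400 applies. total €1,368 + €2,400 = €3,768
Difference: |€0 − €3,768| = €3,768.

€3,768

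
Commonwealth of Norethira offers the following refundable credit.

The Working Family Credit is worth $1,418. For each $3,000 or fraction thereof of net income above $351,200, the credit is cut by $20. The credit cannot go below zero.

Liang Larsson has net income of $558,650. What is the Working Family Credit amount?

$18

Working Family Credit: income exceeds $351,200 by $207,450, which is 70 full-or-partial $3,000 increments; reduction = 70 × $20 = $1,400, leaving $18.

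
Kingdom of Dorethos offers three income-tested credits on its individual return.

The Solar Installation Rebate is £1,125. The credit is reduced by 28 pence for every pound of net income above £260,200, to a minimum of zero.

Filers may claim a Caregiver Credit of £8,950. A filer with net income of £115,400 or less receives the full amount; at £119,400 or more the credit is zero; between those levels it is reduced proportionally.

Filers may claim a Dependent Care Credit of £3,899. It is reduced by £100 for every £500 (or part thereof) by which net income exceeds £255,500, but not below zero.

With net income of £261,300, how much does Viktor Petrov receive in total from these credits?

Solar Installation Rebate: 28% of the £1,100 excess over £260,200 is £308; credit = £1,125 − £308 = £817.
Caregiver Credit: £261,300 is at or above £119,400, so the credit is £0.
Dependent Care Credit: income exceeds £255,500 by £5,800, which is 12 full-or-partial £500 increments; reduction = 12 × £100 = £1,200, leaving £2,699.
Total: £817 + £0 + £2,699 = £3,516.

£3,516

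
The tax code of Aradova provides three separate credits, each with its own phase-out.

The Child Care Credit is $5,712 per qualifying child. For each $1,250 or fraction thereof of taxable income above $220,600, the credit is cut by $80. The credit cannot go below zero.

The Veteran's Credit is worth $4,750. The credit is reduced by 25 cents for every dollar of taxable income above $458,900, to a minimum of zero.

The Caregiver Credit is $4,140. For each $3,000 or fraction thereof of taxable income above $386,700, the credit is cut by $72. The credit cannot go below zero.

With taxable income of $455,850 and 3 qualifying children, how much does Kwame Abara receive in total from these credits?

Child Care Credit: base = 3 × $5,712 = $17,136. income exceeds $220,600 by $235,250, which is 189 full-or-partial $1,250 increments; reduction = 189 × $80 = $15,120, leaving $2,016.
Veteran's Credit: $455,850 is at or below the $458,900 threshold, so the full $4,750 applies.
Caregiver Credit: income exceeds $386,700 by $69,150, which is 24 full-or-partial $3,000 increments; reduction = 24 × $72 = $1,728, leaving $2,412.
Total: $2,016 + $4,750 + $2,412 = $9,178.

$9,178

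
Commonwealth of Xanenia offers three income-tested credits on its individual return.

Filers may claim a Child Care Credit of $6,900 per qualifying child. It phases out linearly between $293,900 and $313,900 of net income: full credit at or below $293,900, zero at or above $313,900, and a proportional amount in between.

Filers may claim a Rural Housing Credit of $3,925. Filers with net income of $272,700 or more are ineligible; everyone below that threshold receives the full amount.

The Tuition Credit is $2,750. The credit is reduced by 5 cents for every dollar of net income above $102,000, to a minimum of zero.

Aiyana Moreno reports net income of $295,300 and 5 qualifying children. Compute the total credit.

Child Care Credit: base = 5 × $6,900 = $34,500. $295,300 is $1,400 into a $20,000 phase-out range, leaving 18,600/20,000 of the credit: $34,500 × 18,600/20,000 = $32,085.
Rural Housing Credit: $295,300 meets or exceeds the $272,700 cutoff, so the credit is $0.
Tuition Credit: 5% of the $193,300 excess over $102,000 is $9,665 ≥ base, so the credit is $0.
Total: $32,085 + $0 + $0 = $32,085.

$32,085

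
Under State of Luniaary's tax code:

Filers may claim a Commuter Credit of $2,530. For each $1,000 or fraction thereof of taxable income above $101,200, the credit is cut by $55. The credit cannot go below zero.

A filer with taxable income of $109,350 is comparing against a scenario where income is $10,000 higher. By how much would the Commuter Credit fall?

$550

At $109,350 — income exceeds $101,200 by $8,150, which is 9 full-or-partial $1,000 increments; reduction = 9 × $55 = $495, leaving $2,035.
At $119,350 — income exceeds $101,200 by $18,150, which is 19 full-or-partial $1,000 increments; reduction = 19 × $55 = $1,045, leaving $1,485.
Lost: $2,035 − $1,485 = $550.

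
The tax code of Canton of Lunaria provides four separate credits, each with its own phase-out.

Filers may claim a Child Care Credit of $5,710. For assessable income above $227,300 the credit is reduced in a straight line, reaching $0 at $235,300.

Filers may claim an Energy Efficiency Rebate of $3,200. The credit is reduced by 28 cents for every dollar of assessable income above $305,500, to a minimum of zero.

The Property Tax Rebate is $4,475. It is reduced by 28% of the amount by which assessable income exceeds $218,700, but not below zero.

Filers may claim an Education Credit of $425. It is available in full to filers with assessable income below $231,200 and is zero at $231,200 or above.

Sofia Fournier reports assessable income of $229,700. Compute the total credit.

Child Care Credit: $229,700 is $2,400 into a $8,000 phase-out range, leaving 5,600/8,000 of the credit: $5,710 × 5,600/8,000 = $3,997.
Energy Efficiency Rebate: $229,700 is at or below the $305,500 threshold, so the full $3,200 applies.
Property Tax Rebate: 28% of the $11,000 excess over $218,700 is $3,080; credit = $4,475 − $3,080 = $1,395.
Education Credit: $229,700 is below the $231,200 cutoff, so the full $425 applies.
Total: $3,997 + $3,200 + $1,395 + $425 = $9,017.

$9,017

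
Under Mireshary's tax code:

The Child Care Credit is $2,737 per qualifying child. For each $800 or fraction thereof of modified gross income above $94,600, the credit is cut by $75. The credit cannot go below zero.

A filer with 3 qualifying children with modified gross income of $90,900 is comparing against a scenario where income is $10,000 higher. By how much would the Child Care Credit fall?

$600

At $90,900 — base = 3 × $2,737 = $8,211. $90,900 is at or below the $94,600 threshold, so the full $8,211 applies.
At $100,900 — base = 3 × $2,737 = $8,211. income exceeds $94,600 by $6,300, which is 8 full-or-partial $800 increments; reduction = 8 × $75 = $600, leaving $7,611.
Lost: $8,211 − $7,611 = $600.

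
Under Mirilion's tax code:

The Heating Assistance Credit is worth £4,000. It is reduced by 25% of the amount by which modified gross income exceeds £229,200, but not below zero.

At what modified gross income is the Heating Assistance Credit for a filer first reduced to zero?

£245,200

The credit falls by 25% of each pound above £229,200, so it reaches zero when the excess is £4,000 / 25% = £16,000: income = £229,200 + £16,000 = £245,200.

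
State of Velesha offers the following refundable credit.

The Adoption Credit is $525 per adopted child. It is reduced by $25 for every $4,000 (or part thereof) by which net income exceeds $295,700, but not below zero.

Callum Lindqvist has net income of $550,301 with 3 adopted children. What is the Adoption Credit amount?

Adoption Credit: base = 3 × $525 = $1,575. income exceeds $295,700 by $254,601 → 64 increments × $25 = $1,600 ≥ base, so the credit is $0.

$0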